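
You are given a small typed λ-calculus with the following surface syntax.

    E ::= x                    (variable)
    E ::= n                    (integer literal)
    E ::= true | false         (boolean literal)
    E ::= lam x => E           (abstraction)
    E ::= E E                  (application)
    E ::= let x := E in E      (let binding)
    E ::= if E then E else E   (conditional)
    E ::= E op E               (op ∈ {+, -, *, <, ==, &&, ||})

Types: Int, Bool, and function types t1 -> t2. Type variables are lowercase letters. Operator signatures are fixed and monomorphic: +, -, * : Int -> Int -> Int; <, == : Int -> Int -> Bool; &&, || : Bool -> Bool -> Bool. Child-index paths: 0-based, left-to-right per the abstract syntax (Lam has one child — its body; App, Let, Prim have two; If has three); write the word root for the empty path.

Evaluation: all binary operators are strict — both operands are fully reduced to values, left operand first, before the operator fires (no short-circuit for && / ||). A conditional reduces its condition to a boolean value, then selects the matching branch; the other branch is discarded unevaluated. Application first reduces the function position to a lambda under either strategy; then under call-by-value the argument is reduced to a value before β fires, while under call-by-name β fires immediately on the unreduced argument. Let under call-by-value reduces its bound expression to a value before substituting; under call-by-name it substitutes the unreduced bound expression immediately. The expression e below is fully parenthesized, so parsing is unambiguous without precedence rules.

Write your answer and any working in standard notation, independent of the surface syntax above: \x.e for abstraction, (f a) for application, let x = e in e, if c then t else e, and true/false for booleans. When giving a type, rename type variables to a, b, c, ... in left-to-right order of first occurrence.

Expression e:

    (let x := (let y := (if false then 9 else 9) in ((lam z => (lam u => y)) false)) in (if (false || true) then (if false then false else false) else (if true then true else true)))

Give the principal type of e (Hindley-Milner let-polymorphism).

Answer: Bool

Derivation:
  unify Bool ~ Bool
  unify Int ~ Int
let y : Int
y : Int
\u._ : b -> Int
\z._ : a -> b -> Int
  unify a -> b -> Int ~ Bool -> c
  unify a ~ Bool
  unify b -> Int ~ c
_ _ : b -> Int
let x : forall. b -> Int
  unify Bool ~ Bool
  unify Bool ~ Bool
  unify Bool ~ Bool
  unify Bool ~ Bool
  unify Bool ~ Bool
  unify Bool ~ Bool
  unify Bool ~ Bool
  unify Bool ~ Bool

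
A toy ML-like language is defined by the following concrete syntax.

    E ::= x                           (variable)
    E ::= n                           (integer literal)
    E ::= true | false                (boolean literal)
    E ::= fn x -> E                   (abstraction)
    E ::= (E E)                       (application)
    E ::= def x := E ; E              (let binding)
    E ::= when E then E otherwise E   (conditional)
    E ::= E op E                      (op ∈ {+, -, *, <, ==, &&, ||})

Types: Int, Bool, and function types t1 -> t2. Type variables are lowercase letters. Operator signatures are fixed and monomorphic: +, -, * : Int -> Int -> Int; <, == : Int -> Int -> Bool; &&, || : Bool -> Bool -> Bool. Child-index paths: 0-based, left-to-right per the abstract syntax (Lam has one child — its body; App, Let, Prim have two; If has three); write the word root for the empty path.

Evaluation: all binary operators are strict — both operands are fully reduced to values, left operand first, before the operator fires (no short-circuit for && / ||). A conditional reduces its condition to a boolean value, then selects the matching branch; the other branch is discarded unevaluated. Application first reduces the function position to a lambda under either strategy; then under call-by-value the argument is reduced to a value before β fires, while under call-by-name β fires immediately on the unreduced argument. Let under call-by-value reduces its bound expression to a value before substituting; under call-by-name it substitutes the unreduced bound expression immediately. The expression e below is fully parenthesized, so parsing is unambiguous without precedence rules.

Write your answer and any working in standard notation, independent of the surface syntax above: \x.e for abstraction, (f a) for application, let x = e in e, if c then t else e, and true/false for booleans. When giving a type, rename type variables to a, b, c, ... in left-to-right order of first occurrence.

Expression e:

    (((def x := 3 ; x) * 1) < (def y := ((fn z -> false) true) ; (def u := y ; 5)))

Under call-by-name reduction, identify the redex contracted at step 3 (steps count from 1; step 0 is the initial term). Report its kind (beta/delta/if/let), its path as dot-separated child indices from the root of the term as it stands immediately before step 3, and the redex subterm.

Derivation:
step 0: (((let x = 3 in x) * 1) < (let y = ((\z.false) true) in (let u = y in 5)))
step 1: [let@0.0] ((3 * 1) < (let y = ((\z.false) true) in (let u = y in 5)))
step 2: [delta@0] (3 < (let y = ((\z.false) true) in (let u = y in 5)))
step 3: [let@1] (3 < (let u = ((\z.false) true) in 5))

Answer: let at 1 : (let y = ((\z.false) true) in (let u = y in 5))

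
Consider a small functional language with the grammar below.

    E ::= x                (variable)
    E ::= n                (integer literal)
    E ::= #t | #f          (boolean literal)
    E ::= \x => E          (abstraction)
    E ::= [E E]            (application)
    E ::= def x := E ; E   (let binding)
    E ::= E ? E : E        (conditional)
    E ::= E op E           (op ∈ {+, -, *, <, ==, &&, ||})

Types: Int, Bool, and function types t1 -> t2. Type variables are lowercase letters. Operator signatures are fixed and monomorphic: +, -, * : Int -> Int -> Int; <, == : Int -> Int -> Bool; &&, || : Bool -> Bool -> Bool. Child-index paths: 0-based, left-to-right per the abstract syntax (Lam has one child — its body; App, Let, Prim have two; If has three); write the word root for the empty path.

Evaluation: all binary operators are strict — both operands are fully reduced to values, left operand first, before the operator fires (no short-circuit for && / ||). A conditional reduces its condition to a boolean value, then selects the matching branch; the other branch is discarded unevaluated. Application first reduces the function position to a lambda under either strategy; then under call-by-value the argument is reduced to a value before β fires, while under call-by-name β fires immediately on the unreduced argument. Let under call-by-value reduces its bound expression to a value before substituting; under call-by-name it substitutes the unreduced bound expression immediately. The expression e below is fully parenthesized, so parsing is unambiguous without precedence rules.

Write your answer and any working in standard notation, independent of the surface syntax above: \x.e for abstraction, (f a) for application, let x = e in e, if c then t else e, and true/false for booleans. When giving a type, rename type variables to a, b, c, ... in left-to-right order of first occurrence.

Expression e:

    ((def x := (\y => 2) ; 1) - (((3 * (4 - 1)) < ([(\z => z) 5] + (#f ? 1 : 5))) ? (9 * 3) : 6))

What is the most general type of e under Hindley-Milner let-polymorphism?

Trace:
\y._ : a -> Int
let x : forall. a -> Int
  unify Int ~ Int
  unify Int ~ Int
  unify Int ~ Int
  unify Int ~ Int
  unify Int ~ Int
  unify Int ~ Int
z : b
\z._ : b -> b
  unify b -> b ~ Int -> c
  unify b ~ Int
  unify Int ~ c
_ _ : Int
  unify Int ~ Int
  unify Bool ~ Bool
  unify Int ~ Int
  unify Int ~ Int
  unify Int ~ Int
  unify Bool ~ Bool
  unify Int ~ Int
  unify Int ~ Int
  unify Int ~ Int
  unify Int ~ Int

Answer: Int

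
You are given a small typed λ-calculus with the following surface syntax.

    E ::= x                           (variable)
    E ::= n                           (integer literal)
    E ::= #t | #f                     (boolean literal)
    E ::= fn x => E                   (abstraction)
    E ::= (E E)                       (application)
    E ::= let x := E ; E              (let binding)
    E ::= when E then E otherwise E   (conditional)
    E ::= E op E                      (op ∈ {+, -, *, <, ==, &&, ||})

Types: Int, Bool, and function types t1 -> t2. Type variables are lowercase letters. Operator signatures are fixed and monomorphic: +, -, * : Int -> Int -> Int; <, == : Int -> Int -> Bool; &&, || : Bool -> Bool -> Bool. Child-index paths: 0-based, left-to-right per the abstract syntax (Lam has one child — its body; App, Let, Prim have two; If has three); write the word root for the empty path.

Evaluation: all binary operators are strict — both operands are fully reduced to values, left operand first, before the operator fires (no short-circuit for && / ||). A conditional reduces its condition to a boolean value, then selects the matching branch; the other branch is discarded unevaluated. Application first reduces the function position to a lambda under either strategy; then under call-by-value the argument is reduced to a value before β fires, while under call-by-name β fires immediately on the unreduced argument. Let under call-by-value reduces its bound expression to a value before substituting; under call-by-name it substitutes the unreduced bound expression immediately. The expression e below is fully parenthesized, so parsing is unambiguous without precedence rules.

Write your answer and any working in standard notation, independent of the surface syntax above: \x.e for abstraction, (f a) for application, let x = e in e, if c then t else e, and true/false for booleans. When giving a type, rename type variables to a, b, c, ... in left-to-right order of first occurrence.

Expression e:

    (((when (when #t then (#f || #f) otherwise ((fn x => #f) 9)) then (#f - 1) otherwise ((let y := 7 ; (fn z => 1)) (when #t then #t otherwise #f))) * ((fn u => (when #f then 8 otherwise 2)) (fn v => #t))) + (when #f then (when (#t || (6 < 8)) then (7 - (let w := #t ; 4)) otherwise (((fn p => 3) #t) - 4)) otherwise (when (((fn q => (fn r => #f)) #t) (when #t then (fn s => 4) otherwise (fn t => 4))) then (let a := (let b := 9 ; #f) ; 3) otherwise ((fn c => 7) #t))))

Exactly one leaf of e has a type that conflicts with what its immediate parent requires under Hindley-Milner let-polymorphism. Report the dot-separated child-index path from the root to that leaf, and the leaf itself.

Answer: 0.0.1.0 : false

Derivation:
  unify Bool ~ Bool
  unify Bool ~ Bool
  unify Bool ~ Bool
\x._ : a -> Bool
  unify a -> Bool ~ Int -> b
  unify a ~ Int
  unify Bool ~ b
_ _ : Bool
  unify Bool ~ Bool
  unify Bool ~ Bool
  unify Bool ~ Int
  FAIL: mismatch Bool ~ Int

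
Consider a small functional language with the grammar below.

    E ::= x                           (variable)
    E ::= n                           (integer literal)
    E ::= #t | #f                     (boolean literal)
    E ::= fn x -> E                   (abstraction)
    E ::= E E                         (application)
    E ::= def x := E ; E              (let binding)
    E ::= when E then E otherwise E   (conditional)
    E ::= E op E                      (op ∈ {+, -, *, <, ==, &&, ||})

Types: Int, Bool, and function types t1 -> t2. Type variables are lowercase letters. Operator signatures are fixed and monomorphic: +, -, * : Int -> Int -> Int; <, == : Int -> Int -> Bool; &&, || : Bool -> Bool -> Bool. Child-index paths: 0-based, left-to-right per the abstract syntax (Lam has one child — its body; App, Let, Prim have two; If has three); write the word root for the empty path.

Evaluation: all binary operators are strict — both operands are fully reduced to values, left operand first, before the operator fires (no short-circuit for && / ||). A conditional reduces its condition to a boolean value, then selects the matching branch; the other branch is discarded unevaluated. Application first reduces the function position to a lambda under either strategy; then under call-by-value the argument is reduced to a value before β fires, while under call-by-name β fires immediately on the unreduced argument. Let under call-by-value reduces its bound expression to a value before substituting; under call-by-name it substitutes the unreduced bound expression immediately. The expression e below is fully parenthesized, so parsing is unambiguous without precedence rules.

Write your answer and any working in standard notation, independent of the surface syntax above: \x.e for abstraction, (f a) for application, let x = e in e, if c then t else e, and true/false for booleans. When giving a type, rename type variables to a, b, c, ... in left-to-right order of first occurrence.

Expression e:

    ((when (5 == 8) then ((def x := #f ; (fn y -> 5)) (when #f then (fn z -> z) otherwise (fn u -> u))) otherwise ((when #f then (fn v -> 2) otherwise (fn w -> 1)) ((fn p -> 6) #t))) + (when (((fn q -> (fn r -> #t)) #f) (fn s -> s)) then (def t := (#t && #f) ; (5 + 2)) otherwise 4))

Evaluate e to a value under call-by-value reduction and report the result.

Working:
step 0: ((if (5 == 8) then ((let x = false in (\y.5)) (if false then (\z.z) else (\u.u))) else ((if false then (\v.2) else (\w.1)) ((\p.6) true))) + (if (((\q.(\r.true)) false) (\s.s)) then (let t = (true && false) in (5 + 2)) else 4))
step 1: [delta@0.0] ((if false then ((let x = false in (\y.5)) (if false then (\z.z) else (\u.u))) else ((if false then (\v.2) else (\w.1)) ((\p.6) true))) + (if (((\q.(\r.true)) false) (\s.s)) then (let t = (true && false) in (5 + 2)) else 4))
step 2: [if@0] (((if false then (\v.2) else (\w.1)) ((\p.6) true)) + (if (((\q.(\r.true)) false) (\s.s)) then (let t = (true && false) in (5 + 2)) else 4))
step 3: [if@0.0] (((\w.1) ((\p.6) true)) + (if (((\q.(\r.true)) false) (\s.s)) then (let t = (true && false) in (5 + 2)) else 4))
step 4: [beta@0.1] (((\w.1) 6) + (if (((\q.(\r.true)) false) (\s.s)) then (let t = (true && false) in (5 + 2)) else 4))
step 5: [beta@0] (1 + (if (((\q.(\r.true)) false) (\s.s)) then (let t = (true && false) in (5 + 2)) else 4))
step 6: [beta@1.0.0] (1 + (if ((\r.true) (\s.s)) then (let t = (true && false) in (5 + 2)) else 4))
step 7: [beta@1.0] (1 + (if true then (let t = (true && false) in (5 + 2)) else 4))
step 8: [if@1] (1 + (let t = (true && false) in (5 + 2)))
step 9: [delta@1.0] (1 + (let t = false in (5 + 2)))
step 10: [let@1] (1 + (5 + 2))
step 11: [delta@1] (1 + 7)
step 12: [delta@root] 8

Answer: 8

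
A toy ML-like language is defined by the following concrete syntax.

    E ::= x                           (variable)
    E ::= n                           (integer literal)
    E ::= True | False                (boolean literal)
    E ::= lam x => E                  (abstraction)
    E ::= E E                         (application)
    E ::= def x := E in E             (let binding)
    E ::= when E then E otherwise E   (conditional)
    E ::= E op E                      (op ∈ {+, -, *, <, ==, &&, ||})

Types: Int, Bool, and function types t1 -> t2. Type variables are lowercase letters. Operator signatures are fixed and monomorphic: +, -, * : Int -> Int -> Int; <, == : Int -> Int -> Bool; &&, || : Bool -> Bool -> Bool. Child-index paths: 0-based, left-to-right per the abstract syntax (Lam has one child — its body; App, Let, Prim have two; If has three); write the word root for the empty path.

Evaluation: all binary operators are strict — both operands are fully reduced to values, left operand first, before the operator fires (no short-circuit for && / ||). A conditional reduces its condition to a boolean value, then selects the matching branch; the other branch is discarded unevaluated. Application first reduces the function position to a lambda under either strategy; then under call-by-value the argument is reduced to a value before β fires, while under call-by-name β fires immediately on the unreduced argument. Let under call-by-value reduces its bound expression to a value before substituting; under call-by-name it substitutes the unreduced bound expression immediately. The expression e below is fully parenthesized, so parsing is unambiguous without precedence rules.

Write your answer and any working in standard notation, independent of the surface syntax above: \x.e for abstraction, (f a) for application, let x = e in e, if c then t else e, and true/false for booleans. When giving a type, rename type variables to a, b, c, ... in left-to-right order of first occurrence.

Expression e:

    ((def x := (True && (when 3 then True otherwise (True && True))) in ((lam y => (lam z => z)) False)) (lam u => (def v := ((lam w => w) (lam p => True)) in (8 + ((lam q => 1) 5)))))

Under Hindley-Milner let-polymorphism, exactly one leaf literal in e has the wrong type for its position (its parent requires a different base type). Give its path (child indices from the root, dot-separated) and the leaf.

Answer: 0.0.1.0 : 3

Working:
  unify Bool ~ Bool
  unify Int ~ Bool
  FAIL: mismatch Int ~ Bool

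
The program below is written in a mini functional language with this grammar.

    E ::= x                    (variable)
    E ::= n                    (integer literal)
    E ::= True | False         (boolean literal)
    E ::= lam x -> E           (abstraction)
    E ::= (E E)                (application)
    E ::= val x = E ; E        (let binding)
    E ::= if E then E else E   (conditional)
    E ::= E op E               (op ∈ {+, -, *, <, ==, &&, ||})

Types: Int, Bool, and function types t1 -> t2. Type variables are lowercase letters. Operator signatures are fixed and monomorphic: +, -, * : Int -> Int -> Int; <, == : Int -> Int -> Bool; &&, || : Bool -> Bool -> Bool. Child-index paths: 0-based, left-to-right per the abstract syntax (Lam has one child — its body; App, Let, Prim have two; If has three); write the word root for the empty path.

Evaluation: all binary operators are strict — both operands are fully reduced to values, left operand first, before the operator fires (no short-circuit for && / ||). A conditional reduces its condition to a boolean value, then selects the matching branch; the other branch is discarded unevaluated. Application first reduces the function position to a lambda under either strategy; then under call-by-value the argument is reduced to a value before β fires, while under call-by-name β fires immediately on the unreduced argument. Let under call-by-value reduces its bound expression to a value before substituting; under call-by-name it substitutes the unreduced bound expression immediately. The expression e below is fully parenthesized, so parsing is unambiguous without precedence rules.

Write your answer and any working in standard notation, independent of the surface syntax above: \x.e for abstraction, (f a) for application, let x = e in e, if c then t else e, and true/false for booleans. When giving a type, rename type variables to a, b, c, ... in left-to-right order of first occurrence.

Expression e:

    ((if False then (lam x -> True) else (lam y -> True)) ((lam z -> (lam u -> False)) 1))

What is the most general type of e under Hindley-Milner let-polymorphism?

Working:
  unify Bool ~ Bool
\x._ : a -> Bool
\y._ : b -> Bool
  unify a -> Bool ~ b -> Bool
  unify a ~ b
  unify Bool ~ Bool
\u._ : d -> Bool
\z._ : c -> d -> Bool
  unify c -> d -> Bool ~ Int -> e
  unify c ~ Int
  unify d -> Bool ~ e
_ _ : d -> Bool
  unify b -> Bool ~ (d -> Bool) -> f
  unify b ~ d -> Bool
  unify Bool ~ f
_ _ : Bool

Answer: Bool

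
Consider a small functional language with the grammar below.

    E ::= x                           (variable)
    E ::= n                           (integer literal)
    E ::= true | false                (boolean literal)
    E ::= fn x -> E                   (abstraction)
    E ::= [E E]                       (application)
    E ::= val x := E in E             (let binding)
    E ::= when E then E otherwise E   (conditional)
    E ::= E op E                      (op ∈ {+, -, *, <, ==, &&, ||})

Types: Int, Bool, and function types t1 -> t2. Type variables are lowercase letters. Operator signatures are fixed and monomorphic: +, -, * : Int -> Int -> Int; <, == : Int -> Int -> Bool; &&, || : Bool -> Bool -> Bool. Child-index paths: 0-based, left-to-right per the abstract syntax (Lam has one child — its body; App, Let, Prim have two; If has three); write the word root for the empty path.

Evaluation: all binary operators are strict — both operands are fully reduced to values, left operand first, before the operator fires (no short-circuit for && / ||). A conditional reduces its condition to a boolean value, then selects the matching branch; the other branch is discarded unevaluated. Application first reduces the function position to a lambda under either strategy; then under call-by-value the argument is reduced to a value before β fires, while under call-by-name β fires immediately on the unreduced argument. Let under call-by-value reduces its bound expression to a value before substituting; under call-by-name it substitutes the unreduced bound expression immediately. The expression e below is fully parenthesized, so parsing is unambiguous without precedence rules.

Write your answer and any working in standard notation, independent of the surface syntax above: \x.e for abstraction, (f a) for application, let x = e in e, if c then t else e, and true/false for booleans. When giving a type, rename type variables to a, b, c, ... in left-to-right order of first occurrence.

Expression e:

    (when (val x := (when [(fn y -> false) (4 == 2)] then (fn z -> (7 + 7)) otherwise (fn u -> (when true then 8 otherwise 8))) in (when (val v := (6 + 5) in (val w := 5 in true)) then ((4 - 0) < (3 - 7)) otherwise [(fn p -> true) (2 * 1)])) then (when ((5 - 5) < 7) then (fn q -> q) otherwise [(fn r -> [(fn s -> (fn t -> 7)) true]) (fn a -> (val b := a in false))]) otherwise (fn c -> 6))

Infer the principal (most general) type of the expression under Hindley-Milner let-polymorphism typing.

Trace:
\y._ : a -> Bool
  unify Int ~ Int
  unify Int ~ Int
  unify a -> Bool ~ Bool -> b
  unify a ~ Bool
  unify Bool ~ b
_ _ : Bool
  unify Bool ~ Bool
  unify Int ~ Int
  unify Int ~ Int
\z._ : c -> Int
  unify Bool ~ Bool
  unify Int ~ Int
\u._ : d -> Int
  unify c -> Int ~ d -> Int
  unify c ~ d
  unify Int ~ Int
let x : forall. d -> Int
  unify Int ~ Int
  unify Int ~ Int
let v : Int
let w : Int
  unify Bool ~ Bool
  unify Int ~ Int
  unify Int ~ Int
  unify Int ~ Int
  unify Int ~ Int
  unify Int ~ Int
  unify Int ~ Int
\p._ : e -> Bool
  unify Int ~ Int
  unify Int ~ Int
  unify e -> Bool ~ Int -> f
  unify e ~ Int
  unify Bool ~ f
_ _ : Bool
  unify Bool ~ Bool
  unify Bool ~ Bool
  unify Int ~ Int
  unify Int ~ Int
  unify Int ~ Int
  unify Int ~ Int
  unify Bool ~ Bool
q : g
\q._ : g -> g
\t._ : j -> Int
\s._ : i -> j -> Int
  unify i -> j -> Int ~ Bool -> k
  unify i ~ Bool
  unify j -> Int ~ k
_ _ : j -> Int
\r._ : h -> j -> Int
a : l
let b : l
\a._ : l -> Bool
  unify h -> j -> Int ~ (l -> Bool) -> m
  unify h ~ l -> Bool
  unify j -> Int ~ m
_ _ : j -> Int
  unify g -> g ~ j -> Int
  unify g ~ j
  unify j ~ Int
\c._ : n -> Int
  unify Int -> Int ~ n -> Int
  unify Int ~ n
  unify Int ~ Int

Answer: Int -> Int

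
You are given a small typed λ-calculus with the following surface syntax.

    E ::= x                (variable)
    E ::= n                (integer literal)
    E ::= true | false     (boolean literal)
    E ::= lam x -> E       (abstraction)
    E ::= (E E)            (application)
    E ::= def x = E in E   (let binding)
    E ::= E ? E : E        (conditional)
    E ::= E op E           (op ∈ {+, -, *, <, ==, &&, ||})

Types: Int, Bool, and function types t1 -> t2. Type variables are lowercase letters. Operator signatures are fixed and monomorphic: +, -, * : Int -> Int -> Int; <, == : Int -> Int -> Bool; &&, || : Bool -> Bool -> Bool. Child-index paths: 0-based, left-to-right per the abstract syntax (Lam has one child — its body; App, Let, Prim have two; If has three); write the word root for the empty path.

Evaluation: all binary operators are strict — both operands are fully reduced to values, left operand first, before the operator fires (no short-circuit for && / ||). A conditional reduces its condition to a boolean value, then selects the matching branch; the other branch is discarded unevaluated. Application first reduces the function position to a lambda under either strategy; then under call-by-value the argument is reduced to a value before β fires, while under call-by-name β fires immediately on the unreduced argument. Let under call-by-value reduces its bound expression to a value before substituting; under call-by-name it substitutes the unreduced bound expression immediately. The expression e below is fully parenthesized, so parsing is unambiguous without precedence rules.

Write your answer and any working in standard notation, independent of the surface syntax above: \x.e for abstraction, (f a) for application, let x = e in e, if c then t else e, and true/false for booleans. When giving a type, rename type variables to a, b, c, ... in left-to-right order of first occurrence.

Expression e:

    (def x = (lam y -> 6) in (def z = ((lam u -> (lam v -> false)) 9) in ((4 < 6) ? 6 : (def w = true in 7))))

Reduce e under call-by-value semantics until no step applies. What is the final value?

Answer: 6

Derivation:
step 0: (let x = (\y.6) in (let z = ((\u.(\v.false)) 9) in (if (4 < 6) then 6 else (let w = true in 7))))
step 1: [let@root] (let z = ((\u.(\v.false)) 9) in (if (4 < 6) then 6 else (let w = true in 7)))
step 2: [beta@0] (let z = (\v.false) in (if (4 < 6) then 6 else (let w = true in 7)))
step 3: [let@root] (if (4 < 6) then 6 else (let w = true in 7))
step 4: [delta@0] (if true then 6 else (let w = true in 7))
step 5: [if@root] 6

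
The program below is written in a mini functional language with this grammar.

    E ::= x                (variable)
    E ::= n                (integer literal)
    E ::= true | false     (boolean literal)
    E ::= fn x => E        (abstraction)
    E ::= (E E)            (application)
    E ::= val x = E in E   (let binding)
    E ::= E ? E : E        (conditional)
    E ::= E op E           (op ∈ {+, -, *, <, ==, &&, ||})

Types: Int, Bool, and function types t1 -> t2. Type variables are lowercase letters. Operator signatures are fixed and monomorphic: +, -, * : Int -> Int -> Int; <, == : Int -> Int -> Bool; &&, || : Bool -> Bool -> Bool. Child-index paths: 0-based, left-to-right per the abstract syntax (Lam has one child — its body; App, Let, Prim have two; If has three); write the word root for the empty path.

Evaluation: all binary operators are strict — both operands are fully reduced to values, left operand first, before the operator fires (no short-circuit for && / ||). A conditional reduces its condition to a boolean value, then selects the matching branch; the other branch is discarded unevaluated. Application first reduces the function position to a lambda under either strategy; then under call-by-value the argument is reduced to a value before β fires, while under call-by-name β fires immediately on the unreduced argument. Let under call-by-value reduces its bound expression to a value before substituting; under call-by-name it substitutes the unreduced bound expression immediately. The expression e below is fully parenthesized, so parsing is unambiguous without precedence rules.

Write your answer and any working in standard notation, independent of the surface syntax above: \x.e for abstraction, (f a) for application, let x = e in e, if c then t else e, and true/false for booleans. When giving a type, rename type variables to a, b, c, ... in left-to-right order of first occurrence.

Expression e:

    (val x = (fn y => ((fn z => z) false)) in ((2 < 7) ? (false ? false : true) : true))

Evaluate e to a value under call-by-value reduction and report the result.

Answer: true

Trace:
step 0: (let x = (\y.((\z.z) false)) in (if (2 < 7) then (if false then false else true) else true))
step 1: [let@root] (if (2 < 7) then (if false then false else true) else true)
step 2: [delta@0] (if true then (if false then false else true) else true)
step 3: [if@root] (if false then false else true)
step 4: [if@root] true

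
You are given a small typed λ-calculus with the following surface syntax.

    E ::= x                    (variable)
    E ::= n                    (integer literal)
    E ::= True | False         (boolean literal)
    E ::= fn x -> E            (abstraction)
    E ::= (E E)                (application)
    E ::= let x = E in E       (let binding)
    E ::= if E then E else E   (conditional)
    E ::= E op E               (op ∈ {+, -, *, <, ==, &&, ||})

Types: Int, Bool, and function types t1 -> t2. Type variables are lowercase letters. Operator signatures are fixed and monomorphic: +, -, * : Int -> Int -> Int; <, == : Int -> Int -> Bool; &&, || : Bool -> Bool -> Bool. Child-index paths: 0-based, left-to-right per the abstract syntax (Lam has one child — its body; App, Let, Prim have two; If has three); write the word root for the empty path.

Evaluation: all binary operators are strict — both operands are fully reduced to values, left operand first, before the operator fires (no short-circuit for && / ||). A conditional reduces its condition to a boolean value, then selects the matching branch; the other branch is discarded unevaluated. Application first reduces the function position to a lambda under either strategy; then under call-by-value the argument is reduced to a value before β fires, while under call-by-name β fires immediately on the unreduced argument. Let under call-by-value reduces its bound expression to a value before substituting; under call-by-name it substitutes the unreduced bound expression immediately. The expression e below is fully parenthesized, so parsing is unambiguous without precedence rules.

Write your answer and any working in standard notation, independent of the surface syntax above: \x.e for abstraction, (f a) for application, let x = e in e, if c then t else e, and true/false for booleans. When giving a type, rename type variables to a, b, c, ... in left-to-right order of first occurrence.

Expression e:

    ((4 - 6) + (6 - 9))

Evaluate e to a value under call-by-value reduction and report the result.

Derivation:
step 0: ((4 - 6) + (6 - 9))
step 1: [delta@0] (-2 + (6 - 9))
step 2: [delta@1] (-2 + -3)
step 3: [delta@root] -5

Answer: -5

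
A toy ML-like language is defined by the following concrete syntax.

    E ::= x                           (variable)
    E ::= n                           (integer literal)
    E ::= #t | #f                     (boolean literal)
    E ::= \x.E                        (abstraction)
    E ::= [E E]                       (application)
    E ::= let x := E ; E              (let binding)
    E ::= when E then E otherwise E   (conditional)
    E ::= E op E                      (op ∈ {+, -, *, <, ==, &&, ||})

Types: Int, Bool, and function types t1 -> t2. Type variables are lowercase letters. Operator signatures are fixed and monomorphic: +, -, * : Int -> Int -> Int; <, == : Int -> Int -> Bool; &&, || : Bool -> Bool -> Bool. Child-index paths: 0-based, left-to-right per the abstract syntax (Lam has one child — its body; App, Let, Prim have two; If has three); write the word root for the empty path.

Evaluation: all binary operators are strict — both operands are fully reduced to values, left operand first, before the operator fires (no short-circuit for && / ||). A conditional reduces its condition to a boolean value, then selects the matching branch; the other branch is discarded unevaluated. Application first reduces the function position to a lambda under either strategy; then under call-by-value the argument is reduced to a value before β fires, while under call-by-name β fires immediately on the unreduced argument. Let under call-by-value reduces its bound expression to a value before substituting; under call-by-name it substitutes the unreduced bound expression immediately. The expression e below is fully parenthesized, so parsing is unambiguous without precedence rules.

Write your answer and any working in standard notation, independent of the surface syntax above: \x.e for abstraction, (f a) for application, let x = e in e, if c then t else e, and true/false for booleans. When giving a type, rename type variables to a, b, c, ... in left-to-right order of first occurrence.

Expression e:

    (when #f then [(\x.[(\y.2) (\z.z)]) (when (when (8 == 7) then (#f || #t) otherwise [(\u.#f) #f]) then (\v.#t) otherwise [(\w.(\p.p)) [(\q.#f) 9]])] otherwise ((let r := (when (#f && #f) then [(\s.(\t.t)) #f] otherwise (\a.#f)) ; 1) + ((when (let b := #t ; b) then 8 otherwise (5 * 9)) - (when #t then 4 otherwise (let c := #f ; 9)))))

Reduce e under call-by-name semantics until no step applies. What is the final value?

Trace:
step 0: (if false then ((\x.((\y.2) (\z.z))) (if (if (8 == 7) then (false || true) else ((\u.false) false)) then (\v.true) else ((\w.(\p.p)) ((\q.false) 9)))) else ((let r = (if (false && false) then ((\s.(\t.t)) false) else (\a.false)) in 1) + ((if (let b = true in b) then 8 else (5 * 9)) - (if true then 4 else (let c = false in 9)))))
step 1: [if@root] ((let r = (if (false && false) then ((\s.(\t.t)) false) else (\a.false)) in 1) + ((if (let b = true in b) then 8 else (5 * 9)) - (if true then 4 else (let c = false in 9))))
step 2: [let@0] (1 + ((if (let b = true in b) then 8 else (5 * 9)) - (if true then 4 else (let c = false in 9))))
step 3: [let@1.0.0] (1 + ((if true then 8 else (5 * 9)) - (if true then 4 else (let c = false in 9))))
step 4: [if@1.0] (1 + (8 - (if true then 4 else (let c = false in 9))))
step 5: [if@1.1] (1 + (8 - 4))
step 6: [delta@1] (1 + 4)
step 7: [delta@root] 5

Answer: 5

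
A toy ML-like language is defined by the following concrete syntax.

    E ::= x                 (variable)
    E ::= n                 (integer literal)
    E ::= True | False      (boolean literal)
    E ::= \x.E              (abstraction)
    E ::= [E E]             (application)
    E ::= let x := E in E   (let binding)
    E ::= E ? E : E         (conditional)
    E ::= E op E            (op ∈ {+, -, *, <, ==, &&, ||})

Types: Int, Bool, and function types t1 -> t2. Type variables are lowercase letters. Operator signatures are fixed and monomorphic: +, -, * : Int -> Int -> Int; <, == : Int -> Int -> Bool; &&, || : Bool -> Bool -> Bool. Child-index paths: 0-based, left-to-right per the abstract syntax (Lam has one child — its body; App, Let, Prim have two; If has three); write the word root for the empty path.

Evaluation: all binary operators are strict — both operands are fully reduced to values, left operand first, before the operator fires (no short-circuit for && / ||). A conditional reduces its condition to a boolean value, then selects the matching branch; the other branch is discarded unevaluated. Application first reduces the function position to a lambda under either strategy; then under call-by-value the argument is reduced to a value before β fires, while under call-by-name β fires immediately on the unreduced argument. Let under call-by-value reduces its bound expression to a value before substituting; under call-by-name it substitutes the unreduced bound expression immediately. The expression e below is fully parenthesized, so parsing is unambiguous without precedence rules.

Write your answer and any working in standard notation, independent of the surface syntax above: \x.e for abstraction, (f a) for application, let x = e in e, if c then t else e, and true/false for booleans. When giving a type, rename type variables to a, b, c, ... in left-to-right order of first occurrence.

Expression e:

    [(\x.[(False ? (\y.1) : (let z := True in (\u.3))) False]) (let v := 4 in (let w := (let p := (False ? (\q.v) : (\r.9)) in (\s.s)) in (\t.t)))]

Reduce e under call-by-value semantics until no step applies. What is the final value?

Answer: 3

Working:
step 0: ((\x.((if false then (\y.1) else (let z = true in (\u.3))) false)) (let v = 4 in (let w = (let p = (if false then (\q.v) else (\r.9)) in (\s.s)) in (\t.t))))
step 1: [let@1] ((\x.((if false then (\y.1) else (let z = true in (\u.3))) false)) (let w = (let p = (if false then (\q.4) else (\r.9)) in (\s.s)) in (\t.t)))
step 2: [if@1.0.0] ((\x.((if false then (\y.1) else (let z = true in (\u.3))) false)) (let w = (let p = (\r.9) in (\s.s)) in (\t.t)))
step 3: [let@1.0] ((\x.((if false then (\y.1) else (let z = true in (\u.3))) false)) (let w = (\s.s) in (\t.t)))
step 4: [let@1] ((\x.((if false then (\y.1) else (let z = true in (\u.3))) false)) (\t.t))
step 5: [beta@root] ((if false then (\y.1) else (let z = true in (\u.3))) false)
step 6: [if@0] ((let z = true in (\u.3)) false)
step 7: [let@0] ((\u.3) false)
step 8: [beta@root] 3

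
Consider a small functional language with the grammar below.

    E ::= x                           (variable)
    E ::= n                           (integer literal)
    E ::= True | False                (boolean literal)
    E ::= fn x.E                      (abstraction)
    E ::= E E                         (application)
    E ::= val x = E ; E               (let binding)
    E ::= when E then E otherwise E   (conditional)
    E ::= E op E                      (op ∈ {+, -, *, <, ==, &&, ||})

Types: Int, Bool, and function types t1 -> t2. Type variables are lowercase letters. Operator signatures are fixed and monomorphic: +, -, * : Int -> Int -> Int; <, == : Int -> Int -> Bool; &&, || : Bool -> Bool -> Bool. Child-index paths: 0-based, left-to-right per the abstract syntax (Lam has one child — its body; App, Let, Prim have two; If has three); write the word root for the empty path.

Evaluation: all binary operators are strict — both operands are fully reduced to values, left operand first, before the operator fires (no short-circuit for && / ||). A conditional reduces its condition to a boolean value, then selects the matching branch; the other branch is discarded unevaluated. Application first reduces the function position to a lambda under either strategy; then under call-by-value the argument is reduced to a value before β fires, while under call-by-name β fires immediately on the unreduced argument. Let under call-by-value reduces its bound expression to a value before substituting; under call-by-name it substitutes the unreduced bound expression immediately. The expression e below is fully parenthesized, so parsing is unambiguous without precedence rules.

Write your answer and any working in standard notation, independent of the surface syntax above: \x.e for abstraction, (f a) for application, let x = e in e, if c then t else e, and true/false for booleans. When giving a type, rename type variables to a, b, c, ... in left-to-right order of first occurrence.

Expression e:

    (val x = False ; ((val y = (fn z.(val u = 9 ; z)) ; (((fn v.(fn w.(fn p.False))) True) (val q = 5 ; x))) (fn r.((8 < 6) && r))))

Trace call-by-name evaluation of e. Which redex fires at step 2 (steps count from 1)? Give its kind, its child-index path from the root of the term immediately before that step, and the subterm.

Working:
step 0: (let x = false in ((let y = (\z.(let u = 9 in z)) in (((\v.(\w.(\p.false))) true) (let q = 5 in x))) (\r.((8 < 6) && r))))
step 1: [let@root] ((let y = (\z.(let u = 9 in z)) in (((\v.(\w.(\p.false))) true) (let q = 5 in false))) (\r.((8 < 6) && r)))
step 2: [let@0] ((((\v.(\w.(\p.false))) true) (let q = 5 in false)) (\r.((8 < 6) && r)))

Answer: let at 0 : (let y = (\z.(let u = 9 in z)) in (((\v.(\w.(\p.false))) true) (let q = 5 in false)))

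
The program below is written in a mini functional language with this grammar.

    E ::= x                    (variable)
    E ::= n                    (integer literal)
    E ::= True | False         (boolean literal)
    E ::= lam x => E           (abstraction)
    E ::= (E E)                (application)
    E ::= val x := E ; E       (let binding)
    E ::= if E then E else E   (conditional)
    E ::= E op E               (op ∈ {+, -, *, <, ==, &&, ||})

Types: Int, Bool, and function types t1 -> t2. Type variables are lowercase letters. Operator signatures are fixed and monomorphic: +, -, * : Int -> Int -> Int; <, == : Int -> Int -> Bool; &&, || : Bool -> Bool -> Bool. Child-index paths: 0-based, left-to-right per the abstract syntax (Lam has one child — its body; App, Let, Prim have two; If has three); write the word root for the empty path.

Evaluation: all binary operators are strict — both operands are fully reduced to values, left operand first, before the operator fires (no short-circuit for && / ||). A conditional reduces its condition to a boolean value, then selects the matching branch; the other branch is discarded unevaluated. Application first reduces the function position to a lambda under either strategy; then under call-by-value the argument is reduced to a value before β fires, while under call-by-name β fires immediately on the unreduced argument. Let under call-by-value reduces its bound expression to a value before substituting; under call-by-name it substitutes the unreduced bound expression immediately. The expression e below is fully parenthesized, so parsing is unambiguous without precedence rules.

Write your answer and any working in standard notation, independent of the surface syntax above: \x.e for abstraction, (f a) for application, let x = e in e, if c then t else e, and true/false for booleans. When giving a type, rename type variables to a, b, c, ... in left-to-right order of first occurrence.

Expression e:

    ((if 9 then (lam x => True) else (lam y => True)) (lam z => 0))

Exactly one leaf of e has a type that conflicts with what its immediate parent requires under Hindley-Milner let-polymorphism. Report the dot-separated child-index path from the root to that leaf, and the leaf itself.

Answer: 0.0 : 9

Derivation:
  unify Int ~ Bool
  FAIL: mismatch Int ~ Bool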